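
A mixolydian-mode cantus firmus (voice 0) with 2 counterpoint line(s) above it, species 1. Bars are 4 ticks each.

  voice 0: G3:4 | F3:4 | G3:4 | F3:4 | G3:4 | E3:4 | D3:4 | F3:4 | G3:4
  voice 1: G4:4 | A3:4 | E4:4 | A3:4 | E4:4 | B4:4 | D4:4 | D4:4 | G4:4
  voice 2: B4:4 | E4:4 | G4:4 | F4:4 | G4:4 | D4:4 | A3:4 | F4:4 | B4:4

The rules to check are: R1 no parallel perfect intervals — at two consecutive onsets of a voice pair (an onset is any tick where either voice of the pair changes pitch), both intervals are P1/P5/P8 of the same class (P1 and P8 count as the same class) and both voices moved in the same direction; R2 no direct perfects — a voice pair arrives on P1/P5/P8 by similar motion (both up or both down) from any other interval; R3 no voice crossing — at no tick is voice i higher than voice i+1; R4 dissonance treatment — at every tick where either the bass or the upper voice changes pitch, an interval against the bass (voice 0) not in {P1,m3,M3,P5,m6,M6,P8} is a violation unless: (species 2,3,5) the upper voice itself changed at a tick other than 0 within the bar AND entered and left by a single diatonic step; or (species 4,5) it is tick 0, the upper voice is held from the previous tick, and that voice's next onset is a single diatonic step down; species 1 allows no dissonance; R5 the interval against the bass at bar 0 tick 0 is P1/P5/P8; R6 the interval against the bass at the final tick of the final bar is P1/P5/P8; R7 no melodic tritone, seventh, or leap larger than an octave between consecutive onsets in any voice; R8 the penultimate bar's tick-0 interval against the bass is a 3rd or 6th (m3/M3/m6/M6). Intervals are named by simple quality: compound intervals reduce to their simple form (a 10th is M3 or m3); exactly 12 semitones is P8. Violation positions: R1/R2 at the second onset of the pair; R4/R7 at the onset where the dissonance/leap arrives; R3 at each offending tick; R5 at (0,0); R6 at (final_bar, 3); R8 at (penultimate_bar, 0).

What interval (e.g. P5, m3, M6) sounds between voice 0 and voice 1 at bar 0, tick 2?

P8

voice 0=G3 voice 1=G4 -> P8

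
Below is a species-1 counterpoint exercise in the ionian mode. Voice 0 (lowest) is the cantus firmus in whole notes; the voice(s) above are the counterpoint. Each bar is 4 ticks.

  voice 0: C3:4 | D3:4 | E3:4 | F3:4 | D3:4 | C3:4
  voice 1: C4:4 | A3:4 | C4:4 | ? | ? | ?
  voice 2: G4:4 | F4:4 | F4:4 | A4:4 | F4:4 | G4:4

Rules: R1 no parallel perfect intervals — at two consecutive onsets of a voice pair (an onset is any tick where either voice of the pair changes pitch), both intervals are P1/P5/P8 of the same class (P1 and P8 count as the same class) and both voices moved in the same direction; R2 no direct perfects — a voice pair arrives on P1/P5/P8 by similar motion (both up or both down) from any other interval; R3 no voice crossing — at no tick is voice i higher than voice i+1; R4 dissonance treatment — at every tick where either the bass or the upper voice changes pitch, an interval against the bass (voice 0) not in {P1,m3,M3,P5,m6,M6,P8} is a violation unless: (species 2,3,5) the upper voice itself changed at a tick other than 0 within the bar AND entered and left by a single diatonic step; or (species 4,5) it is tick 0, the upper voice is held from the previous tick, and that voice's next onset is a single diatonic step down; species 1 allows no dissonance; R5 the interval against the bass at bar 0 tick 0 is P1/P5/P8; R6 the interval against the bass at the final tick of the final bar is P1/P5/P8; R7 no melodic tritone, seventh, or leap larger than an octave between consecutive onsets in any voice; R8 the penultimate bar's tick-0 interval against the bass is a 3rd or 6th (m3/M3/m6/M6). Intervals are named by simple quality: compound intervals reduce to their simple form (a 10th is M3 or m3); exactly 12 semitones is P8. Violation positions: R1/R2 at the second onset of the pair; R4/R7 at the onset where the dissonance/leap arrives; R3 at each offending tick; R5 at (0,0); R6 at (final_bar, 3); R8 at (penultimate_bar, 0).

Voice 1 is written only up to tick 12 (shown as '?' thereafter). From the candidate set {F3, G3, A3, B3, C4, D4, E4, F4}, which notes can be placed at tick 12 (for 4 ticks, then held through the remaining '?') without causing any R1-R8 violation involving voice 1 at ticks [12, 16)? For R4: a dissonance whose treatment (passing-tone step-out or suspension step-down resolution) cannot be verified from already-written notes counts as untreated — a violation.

F3: legal
G3: violates R4
A3: legal
B3: violates R4
C4: legal
D4: violates R2
E4: violates R4
F4: violates R2

{A3, C4, F3}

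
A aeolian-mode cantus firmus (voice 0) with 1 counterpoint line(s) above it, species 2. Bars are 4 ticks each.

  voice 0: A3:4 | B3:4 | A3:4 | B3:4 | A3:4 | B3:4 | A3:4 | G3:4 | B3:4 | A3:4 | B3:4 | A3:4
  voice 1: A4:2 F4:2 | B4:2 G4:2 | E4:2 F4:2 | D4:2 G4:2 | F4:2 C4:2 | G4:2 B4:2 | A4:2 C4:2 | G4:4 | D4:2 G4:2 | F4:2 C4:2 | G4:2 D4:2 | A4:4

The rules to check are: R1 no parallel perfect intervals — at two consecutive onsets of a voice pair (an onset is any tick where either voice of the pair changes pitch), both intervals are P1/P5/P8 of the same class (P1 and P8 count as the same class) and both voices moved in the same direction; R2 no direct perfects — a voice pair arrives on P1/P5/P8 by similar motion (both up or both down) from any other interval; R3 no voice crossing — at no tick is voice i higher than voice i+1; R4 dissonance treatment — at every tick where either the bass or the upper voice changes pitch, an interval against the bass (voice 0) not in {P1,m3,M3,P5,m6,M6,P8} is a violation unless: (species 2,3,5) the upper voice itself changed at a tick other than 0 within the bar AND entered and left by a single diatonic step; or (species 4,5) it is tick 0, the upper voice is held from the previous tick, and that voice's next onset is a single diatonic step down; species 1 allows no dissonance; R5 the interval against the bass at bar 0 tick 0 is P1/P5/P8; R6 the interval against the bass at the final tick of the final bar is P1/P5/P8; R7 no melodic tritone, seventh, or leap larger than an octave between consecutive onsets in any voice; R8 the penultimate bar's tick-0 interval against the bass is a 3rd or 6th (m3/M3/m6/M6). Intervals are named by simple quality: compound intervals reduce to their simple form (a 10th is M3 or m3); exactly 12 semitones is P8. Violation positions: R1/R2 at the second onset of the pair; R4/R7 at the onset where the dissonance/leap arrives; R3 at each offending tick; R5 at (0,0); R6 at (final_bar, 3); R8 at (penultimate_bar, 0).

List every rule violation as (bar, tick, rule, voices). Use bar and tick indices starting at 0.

bar 0: v0=A3 v1=A4 downbeat P8
bar 1: v0=B3 v1=B4 downbeat P8
bar 2: v0=A3 v1=E4 downbeat P5
bar 3: v0=B3 v1=D4 downbeat m3
bar 4: v0=A3 v1=F4 downbeat m6
bar 5: v0=B3 v1=G4 downbeat m6
bar 6: v0=A3 v1=A4 downbeat P8
bar 7: v0=G3 v1=G4 downbeat P8
bar 8: v0=B3 v1=D4 downbeat m3
bar 9: v0=A3 v1=F4 downbeat m6
bar 10: v0=B3 v1=G4 downbeat m6
bar 11: v0=A3 v1=A4 downbeat P8
  -> R2 @ bar 1 tick 0 v(0, 1): A3/F4 m6 -> B3/B4 P8 similar
  -> R7 @ bar 1 tick 0 v(1,): F4->B4 leap 6st
  -> R2 @ bar 2 tick 0 v(0, 1): B3/G4 m6 -> A3/E4 P5 similar
  -> R1 @ bar 6 tick 0 v(0, 1): B3/B4 P8 -> A3/A4 P8 similar

(1, 0, R2, (0, 1))
(1, 0, R7, (1,))
(2, 0, R2, (0, 1))
(6, 0, R1, (0, 1))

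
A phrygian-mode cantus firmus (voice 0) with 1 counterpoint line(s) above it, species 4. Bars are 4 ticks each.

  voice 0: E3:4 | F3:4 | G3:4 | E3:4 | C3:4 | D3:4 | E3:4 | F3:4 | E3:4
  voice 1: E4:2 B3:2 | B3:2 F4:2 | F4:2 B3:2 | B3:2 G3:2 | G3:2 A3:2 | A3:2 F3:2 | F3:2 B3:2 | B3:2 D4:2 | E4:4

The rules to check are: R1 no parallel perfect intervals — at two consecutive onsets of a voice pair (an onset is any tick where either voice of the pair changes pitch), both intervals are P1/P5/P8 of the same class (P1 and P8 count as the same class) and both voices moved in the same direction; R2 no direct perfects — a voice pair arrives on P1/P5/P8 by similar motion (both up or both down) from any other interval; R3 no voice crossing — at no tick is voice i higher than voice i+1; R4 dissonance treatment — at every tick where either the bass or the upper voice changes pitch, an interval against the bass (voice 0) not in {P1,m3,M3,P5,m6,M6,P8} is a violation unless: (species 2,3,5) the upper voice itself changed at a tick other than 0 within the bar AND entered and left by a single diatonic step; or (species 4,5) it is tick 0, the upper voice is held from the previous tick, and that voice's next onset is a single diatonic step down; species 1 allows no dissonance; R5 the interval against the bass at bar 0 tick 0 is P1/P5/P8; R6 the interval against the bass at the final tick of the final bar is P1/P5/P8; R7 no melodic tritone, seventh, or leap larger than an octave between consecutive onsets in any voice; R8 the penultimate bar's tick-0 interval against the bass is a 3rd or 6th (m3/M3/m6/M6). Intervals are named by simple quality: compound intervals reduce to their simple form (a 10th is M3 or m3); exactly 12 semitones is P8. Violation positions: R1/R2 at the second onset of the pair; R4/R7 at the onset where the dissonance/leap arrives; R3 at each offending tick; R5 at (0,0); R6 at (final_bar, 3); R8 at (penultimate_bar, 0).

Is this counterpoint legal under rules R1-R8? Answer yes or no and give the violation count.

No (8 violations)

bar 0: v0=E3 v1=E4 (P8)
bar 1: v0=F3 v1=B3 (TT)
bar 2: v0=G3 v1=F4 (m7)
bar 3: v0=E3 v1=B3 (P5)
bar 4: v0=C3 v1=G3 (P5)
bar 5: v0=D3 v1=A3 (P5)
bar 6: v0=E3 v1=F3 (m2)
bar 7: v0=F3 v1=B3 (TT)
bar 8: v0=E3 v1=E4 (P8)
  R4 @ bar1.0: F3/B3 TT untreated
  R7 @ bar1.2: B3->F4 leap 6st
  R4 @ bar2.0: G3/F4 m7 untreated
  R7 @ bar2.2: F4->B3 leap 6st
  R4 @ bar6.0: E3/F3 m2 untreated
  R7 @ bar6.2: F3->B3 leap 6st
  R4 @ bar7.0: F3/B3 TT untreated
  R8 @ bar7.0: penult TT not 3rd/6th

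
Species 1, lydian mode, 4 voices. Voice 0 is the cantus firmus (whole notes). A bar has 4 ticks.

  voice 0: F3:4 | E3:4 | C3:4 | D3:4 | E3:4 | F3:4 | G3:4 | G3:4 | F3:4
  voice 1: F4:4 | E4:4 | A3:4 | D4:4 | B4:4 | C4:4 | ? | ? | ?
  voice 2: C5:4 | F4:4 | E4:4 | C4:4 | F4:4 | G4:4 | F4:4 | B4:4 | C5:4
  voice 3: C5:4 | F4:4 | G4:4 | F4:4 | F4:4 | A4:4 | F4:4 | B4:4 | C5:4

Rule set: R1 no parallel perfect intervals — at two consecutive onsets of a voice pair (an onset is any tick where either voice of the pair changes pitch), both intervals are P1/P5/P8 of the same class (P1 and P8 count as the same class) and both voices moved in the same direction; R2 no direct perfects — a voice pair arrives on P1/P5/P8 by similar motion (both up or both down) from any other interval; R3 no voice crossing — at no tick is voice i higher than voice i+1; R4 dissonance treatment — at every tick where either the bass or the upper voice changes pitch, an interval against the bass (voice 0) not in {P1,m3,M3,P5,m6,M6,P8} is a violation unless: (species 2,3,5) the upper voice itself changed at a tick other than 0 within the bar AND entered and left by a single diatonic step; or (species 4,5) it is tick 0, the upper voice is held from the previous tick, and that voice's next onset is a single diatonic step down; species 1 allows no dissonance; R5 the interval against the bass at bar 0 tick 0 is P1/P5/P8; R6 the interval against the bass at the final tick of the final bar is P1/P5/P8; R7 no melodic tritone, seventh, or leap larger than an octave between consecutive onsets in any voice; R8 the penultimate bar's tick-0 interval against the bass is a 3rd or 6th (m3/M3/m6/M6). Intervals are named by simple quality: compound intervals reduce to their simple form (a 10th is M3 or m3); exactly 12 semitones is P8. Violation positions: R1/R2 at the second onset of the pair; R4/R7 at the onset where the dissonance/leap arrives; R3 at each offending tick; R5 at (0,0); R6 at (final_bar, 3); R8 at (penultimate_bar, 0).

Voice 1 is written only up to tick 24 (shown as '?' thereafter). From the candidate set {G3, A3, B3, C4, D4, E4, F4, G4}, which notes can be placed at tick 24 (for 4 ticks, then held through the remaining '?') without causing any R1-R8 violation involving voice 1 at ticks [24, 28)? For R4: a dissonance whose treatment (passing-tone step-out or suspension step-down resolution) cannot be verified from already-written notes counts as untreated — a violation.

G3: legal
A3: violates R4
B3: legal
C4: violates R4
D4: violates R1
E4: legal
F4: violates R4
G4: violates R2,R3

{B3, E4, G3}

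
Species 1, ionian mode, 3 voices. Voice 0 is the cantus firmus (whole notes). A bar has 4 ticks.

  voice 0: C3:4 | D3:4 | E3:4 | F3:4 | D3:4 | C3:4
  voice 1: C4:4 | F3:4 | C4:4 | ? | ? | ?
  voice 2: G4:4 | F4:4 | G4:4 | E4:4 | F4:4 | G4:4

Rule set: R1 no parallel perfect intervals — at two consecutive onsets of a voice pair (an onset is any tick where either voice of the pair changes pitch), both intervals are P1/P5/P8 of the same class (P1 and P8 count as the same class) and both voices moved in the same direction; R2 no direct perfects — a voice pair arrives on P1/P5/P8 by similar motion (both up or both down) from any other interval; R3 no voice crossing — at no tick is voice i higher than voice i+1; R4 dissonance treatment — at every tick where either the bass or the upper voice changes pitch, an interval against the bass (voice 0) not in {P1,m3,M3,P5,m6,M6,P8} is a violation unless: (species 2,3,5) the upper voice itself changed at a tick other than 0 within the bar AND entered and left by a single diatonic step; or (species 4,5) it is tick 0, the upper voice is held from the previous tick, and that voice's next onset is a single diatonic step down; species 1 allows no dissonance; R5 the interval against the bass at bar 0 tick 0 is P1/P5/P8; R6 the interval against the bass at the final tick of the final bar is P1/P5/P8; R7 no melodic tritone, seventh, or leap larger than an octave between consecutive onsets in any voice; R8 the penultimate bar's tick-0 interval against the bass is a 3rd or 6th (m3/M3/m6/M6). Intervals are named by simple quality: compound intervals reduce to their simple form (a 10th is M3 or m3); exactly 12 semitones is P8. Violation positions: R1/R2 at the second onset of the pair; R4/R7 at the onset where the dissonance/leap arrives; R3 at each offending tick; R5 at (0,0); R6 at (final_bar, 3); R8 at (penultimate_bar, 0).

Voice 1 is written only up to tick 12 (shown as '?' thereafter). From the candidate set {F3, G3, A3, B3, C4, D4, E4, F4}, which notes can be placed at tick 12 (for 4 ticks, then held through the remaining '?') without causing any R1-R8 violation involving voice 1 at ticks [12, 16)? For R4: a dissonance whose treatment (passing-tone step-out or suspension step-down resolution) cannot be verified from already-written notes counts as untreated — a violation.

F3: legal
G3: violates R4
A3: violates R1
B3: violates R4
C4: legal
D4: legal
E4: violates R4
F4: violates R2,R3

{C4, D4, F3}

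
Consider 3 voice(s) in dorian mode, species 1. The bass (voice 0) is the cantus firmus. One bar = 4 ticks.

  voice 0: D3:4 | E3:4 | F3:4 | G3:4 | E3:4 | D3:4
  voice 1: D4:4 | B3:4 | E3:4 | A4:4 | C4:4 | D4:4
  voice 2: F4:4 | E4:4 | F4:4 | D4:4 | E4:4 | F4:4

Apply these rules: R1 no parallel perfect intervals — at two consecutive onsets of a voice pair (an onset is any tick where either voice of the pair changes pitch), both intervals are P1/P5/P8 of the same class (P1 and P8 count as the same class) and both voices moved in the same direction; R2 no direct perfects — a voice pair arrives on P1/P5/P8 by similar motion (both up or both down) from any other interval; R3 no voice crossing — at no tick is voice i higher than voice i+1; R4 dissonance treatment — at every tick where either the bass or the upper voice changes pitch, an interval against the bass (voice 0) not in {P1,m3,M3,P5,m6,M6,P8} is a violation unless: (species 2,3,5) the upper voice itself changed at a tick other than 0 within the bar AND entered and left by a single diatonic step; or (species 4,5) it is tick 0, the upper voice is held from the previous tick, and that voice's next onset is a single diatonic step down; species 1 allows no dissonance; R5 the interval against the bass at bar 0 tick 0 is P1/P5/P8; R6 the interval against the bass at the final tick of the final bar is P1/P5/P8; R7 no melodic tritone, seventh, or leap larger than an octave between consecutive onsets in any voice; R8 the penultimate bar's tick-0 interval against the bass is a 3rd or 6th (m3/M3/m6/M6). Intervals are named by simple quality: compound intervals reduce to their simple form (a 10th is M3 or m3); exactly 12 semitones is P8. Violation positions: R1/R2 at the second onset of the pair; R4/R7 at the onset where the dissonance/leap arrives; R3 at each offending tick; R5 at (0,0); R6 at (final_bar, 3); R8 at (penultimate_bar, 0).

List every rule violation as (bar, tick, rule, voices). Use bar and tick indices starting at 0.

(0, 0, R5, (0, 2))
(2, 0, R1, (0, 2))
(2, 0, R3, (0, 1))
(2, 0, R4, (0, 1))
(2, 1, R3, (0, 1))
(2, 2, R3, (0, 1))
(2, 3, R3, (0, 1))
(3, 0, R3, (1, 2))
(3, 0, R4, (0, 1))
(3, 0, R7, (1,))
(3, 1, R3, (1, 2))
(3, 2, R3, (1, 2))
(3, 3, R3, (1, 2))
(4, 0, R8, (0, 2))
(5, 3, R6, (0, 2))

bar 0: v0=D3 v1=D4 v2=F4 downbeat m3
bar 1: v0=E3 v1=B3 v2=E4 downbeat P8
bar 2: v0=F3 v1=E3 v2=F4 downbeat P8
bar 3: v0=G3 v1=A4 v2=D4 downbeat P5
bar 4: v0=E3 v1=C4 v2=E4 downbeat P8
bar 5: v0=D3 v1=D4 v2=F4 downbeat m3
  -> R5 @ bar 0 tick 0 v(0, 2): opens on m3
  -> R1 @ bar 2 tick 0 v(0, 2): E3/E4 P8 -> F3/F4 P8 similar
  -> R3 @ bar 2 tick 0 v(0, 1): F3 above E3
  -> R4 @ bar 2 tick 0 v(0, 1): F3/E3 m2 untreated
  -> R3 @ bar 2 tick 1 v(0, 1): F3 above E3
  -> R3 @ bar 2 tick 2 v(0, 1): F3 above E3
  -> R3 @ bar 2 tick 3 v(0, 1): F3 above E3
  -> R3 @ bar 3 tick 0 v(1, 2): A4 above D4
  -> R4 @ bar 3 tick 0 v(0, 1): G3/A4 M2 untreated
  -> R7 @ bar 3 tick 0 v(1,): E3->A4 leap 17st
  -> R3 @ bar 3 tick 1 v(1, 2): A4 above D4
  -> R3 @ bar 3 tick 2 v(1, 2): A4 above D4
  -> R3 @ bar 3 tick 3 v(1, 2): A4 above D4
  -> R8 @ bar 4 tick 0 v(0, 2): penult P8 not 3rd/6th
  -> R6 @ bar 5 tick 3 v(0, 2): closes on m3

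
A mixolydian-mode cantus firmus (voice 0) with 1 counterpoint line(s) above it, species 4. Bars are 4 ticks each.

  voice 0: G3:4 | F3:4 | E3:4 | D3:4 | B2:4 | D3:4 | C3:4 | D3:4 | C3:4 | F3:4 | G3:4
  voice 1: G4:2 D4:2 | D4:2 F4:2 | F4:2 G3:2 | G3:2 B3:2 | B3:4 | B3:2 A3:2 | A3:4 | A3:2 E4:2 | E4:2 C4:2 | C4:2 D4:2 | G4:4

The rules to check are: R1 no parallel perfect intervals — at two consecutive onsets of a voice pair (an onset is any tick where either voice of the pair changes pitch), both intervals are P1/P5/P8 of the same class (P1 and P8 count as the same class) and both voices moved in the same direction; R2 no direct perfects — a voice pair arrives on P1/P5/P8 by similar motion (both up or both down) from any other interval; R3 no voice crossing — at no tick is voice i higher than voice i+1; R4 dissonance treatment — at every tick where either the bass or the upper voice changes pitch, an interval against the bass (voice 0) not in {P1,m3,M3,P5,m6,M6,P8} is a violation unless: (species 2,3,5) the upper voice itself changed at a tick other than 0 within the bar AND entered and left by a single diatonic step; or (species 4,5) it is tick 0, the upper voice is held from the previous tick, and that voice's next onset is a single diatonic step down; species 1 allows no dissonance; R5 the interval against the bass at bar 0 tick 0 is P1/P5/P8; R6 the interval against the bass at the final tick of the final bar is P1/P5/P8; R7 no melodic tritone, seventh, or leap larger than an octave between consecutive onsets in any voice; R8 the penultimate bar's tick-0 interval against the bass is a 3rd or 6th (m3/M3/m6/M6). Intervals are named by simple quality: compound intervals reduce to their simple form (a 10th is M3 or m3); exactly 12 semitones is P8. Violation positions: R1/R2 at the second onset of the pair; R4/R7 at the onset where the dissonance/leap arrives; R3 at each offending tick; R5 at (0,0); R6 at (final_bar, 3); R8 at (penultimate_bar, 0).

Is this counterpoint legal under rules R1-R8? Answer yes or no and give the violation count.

bar 0: v0=G3 v1=G4 (P8)
bar 1: v0=F3 v1=D4 (M6)
bar 2: v0=E3 v1=F4 (m2)
bar 3: v0=D3 v1=G3 (P4)
bar 4: v0=B2 v1=B3 (P8)
bar 5: v0=D3 v1=B3 (M6)
bar 6: v0=C3 v1=A3 (M6)
bar 7: v0=D3 v1=A3 (P5)
bar 8: v0=C3 v1=E4 (M3)
bar 9: v0=F3 v1=C4 (P5)
bar 10: v0=G3 v1=G4 (P8)
  R4 @ bar2.0: E3/F4 m2 untreated
  R7 @ bar2.2: F4->G3 leap 10st
  R4 @ bar3.0: D3/G3 P4 untreated
  R4 @ bar7.2: D3/E4 M2 untreated
  R8 @ bar9.0: penult P5 not 3rd/6th
  R2 @ bar10.0: F3/D4 M6 -> G3/G4 P8 similar

No (6 violations)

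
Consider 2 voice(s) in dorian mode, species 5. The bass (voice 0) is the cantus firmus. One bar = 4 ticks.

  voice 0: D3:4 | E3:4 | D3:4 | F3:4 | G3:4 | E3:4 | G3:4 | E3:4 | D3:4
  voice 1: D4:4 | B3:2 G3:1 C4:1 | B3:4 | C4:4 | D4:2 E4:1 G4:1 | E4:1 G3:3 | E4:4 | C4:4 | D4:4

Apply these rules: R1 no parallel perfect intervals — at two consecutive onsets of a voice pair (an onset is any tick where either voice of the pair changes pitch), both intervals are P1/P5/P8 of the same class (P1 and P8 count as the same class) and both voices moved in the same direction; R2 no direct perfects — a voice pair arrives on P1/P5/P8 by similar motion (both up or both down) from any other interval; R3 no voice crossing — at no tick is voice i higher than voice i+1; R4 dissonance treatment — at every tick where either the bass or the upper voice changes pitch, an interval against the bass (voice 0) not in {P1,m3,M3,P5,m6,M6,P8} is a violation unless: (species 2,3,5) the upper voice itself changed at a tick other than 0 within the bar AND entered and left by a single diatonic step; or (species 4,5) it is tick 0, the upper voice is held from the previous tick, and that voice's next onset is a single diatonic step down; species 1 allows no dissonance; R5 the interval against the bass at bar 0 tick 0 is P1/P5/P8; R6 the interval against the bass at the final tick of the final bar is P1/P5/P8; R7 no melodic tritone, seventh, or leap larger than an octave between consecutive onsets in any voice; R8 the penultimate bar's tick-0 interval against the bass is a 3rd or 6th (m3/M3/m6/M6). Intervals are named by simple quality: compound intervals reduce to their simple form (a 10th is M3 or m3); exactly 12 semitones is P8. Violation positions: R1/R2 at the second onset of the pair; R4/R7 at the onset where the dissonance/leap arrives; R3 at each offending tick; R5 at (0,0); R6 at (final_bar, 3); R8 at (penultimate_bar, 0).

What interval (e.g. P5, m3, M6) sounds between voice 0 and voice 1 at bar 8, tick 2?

P8

voice 0=D3 voice 1=D4 -> P8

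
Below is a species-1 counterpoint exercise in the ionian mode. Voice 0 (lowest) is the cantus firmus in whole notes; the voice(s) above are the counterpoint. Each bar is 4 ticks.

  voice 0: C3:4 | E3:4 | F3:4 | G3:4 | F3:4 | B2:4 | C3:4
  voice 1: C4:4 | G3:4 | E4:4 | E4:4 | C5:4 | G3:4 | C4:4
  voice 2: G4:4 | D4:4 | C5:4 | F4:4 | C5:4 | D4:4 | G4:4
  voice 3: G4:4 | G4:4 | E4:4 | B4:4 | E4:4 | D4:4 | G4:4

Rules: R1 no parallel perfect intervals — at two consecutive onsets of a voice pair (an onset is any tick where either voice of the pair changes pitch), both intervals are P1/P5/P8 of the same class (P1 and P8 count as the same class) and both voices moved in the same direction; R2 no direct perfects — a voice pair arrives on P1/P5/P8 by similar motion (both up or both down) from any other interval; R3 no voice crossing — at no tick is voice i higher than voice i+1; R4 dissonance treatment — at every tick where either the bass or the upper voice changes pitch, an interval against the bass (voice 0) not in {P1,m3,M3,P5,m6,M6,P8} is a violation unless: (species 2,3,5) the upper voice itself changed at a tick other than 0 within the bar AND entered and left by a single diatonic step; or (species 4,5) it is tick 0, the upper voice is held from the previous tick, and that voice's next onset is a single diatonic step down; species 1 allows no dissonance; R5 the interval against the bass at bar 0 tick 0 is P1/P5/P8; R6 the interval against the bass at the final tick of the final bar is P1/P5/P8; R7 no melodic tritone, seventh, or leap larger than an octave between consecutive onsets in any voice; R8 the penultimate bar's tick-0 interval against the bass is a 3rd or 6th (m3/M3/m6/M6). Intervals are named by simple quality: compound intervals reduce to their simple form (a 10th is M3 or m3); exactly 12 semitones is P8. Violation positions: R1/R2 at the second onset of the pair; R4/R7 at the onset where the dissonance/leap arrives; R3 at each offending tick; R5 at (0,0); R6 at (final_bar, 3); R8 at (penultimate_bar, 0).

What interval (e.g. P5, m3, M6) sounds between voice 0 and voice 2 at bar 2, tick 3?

P5

voice 0=F3 voice 2=C5 -> P5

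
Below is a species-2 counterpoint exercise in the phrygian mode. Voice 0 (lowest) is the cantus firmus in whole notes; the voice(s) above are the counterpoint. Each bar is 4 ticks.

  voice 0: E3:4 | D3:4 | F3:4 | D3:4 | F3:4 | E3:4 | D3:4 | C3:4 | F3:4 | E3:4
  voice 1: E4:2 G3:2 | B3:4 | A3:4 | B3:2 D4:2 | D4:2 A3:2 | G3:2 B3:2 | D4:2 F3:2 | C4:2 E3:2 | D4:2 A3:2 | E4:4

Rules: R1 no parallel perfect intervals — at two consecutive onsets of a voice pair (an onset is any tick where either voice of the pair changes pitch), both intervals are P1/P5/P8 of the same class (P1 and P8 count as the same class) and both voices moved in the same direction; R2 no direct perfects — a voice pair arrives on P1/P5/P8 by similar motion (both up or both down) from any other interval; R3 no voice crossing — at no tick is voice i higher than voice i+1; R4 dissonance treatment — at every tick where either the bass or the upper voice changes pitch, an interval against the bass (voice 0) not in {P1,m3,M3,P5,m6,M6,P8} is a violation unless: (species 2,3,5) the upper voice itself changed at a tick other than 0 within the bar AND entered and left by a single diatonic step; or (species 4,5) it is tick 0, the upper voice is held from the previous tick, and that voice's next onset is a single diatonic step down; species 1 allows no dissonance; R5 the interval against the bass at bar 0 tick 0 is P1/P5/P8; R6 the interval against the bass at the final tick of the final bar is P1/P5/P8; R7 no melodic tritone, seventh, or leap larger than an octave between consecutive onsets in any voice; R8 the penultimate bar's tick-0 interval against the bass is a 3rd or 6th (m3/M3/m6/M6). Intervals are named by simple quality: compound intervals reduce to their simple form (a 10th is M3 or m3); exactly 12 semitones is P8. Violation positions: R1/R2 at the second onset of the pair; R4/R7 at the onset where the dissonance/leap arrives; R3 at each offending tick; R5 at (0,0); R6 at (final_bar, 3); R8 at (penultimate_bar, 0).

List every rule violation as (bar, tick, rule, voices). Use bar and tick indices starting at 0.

bar 0: v0=E3 v1=E4 downbeat P8
bar 1: v0=D3 v1=B3 downbeat M6
bar 2: v0=F3 v1=A3 downbeat M3
bar 3: v0=D3 v1=B3 downbeat M6
bar 4: v0=F3 v1=D4 downbeat M6
bar 5: v0=E3 v1=G3 downbeat m3
bar 6: v0=D3 v1=D4 downbeat P8
bar 7: v0=C3 v1=C4 downbeat P8
bar 8: v0=F3 v1=D4 downbeat M6
bar 9: v0=E3 v1=E4 downbeat P8
  -> R7 @ bar 8 tick 0 v(1,): E3->D4 leap 10st

(8, 0, R7, (1,))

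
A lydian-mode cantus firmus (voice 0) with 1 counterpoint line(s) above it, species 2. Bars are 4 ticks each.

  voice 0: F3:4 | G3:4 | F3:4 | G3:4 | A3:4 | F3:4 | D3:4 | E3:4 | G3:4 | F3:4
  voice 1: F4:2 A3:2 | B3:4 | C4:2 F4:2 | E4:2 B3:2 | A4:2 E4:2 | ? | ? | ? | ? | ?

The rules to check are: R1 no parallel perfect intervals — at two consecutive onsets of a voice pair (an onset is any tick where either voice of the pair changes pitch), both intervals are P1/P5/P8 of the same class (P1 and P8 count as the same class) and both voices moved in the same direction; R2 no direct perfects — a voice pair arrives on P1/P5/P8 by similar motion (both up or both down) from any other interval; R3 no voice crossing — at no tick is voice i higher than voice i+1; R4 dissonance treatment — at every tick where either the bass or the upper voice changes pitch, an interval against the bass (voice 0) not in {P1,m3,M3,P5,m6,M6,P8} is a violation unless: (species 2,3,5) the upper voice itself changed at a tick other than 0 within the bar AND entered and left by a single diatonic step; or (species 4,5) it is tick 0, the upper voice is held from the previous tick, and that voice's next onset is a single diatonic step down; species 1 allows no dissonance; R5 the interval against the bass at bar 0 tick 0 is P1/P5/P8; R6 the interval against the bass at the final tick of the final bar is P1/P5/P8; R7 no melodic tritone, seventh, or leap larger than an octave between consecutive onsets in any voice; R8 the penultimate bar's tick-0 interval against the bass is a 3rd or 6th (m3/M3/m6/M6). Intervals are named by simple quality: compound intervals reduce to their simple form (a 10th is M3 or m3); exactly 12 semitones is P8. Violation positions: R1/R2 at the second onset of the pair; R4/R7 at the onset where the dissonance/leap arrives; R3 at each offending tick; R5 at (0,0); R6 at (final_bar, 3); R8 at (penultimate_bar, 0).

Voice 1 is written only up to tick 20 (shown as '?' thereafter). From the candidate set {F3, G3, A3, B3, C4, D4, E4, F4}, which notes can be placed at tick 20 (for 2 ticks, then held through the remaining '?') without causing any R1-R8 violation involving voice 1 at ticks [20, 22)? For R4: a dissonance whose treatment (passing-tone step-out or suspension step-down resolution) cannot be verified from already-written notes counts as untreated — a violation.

{A3, D4, F4}

F3: violates R2,R7
G3: violates R4
A3: legal
B3: violates R4
C4: violates R1
D4: legal
E4: violates R4
F4: legal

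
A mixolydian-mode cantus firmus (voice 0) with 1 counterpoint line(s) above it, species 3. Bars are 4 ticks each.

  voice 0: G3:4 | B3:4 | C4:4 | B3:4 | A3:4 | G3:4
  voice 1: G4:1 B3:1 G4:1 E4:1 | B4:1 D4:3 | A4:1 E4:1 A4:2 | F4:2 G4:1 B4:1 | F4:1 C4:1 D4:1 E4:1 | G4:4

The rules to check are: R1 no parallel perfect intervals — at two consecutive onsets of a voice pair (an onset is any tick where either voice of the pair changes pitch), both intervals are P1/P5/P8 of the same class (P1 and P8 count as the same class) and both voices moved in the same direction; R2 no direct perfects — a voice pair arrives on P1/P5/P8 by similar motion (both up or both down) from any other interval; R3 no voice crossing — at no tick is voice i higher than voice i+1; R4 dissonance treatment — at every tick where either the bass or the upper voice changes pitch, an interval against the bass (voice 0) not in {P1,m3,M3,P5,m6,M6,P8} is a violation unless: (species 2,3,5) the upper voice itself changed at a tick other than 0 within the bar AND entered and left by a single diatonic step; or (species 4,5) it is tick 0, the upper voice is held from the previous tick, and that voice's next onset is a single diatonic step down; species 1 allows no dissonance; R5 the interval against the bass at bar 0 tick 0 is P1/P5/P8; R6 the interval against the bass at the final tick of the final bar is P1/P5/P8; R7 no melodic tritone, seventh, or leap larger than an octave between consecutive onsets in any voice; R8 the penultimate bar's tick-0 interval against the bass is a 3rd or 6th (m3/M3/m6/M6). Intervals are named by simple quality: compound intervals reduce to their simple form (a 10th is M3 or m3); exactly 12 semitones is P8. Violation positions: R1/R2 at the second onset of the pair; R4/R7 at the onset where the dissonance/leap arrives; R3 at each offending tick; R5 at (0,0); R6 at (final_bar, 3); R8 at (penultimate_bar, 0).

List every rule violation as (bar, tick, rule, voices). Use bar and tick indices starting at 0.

(1, 0, R2, (0, 1))
(3, 0, R4, (0, 1))
(4, 0, R7, (1,))

bar 0: v0=G3 v1=G4 downbeat P8
bar 1: v0=B3 v1=B4 downbeat P8
bar 2: v0=C4 v1=A4 downbeat M6
bar 3: v0=B3 v1=F4 downbeat TT
bar 4: v0=A3 v1=F4 downbeat m6
bar 5: v0=G3 v1=G4 downbeat P8
  -> R2 @ bar 1 tick 0 v(0, 1): G3/E4 M6 -> B3/B4 P8 similar
  -> R4 @ bar 3 tick 0 v(0, 1): B3/F4 TT untreated
  -> R7 @ bar 4 tick 0 v(1,): B4->F4 leap 6st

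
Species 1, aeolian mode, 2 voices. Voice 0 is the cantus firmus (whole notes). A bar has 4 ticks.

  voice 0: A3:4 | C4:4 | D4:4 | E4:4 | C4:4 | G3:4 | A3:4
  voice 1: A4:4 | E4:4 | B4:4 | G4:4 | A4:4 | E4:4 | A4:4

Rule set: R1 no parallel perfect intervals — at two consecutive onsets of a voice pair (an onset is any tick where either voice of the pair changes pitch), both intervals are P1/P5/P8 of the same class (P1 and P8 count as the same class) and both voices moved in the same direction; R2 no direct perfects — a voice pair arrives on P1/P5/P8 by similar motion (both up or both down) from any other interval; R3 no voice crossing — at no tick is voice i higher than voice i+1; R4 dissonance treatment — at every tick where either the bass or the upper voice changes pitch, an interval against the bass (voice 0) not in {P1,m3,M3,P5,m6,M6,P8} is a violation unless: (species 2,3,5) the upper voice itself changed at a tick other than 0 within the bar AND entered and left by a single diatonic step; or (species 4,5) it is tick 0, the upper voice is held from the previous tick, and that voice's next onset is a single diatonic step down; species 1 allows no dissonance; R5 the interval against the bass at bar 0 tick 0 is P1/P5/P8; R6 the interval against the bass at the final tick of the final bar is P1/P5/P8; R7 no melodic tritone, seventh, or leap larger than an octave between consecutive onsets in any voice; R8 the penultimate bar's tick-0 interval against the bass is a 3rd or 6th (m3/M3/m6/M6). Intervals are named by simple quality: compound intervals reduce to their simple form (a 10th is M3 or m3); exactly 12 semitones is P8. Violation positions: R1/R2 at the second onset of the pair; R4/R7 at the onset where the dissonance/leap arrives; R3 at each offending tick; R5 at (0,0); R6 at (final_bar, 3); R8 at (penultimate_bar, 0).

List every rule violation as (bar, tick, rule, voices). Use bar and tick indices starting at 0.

(6, 0, R2, (0, 1))

bar 0: v0=A3 v1=A4 downbeat P8
bar 1: v0=C4 v1=E4 downbeat M3
bar 2: v0=D4 v1=B4 downbeat M6
bar 3: v0=E4 v1=G4 downbeat m3
bar 4: v0=C4 v1=A4 downbeat M6
bar 5: v0=G3 v1=E4 downbeat M6
bar 6: v0=A3 v1=A4 downbeat P8
  -> R2 @ bar 6 tick 0 v(0, 1): G3/E4 M6 -> A3/A4 P8 similar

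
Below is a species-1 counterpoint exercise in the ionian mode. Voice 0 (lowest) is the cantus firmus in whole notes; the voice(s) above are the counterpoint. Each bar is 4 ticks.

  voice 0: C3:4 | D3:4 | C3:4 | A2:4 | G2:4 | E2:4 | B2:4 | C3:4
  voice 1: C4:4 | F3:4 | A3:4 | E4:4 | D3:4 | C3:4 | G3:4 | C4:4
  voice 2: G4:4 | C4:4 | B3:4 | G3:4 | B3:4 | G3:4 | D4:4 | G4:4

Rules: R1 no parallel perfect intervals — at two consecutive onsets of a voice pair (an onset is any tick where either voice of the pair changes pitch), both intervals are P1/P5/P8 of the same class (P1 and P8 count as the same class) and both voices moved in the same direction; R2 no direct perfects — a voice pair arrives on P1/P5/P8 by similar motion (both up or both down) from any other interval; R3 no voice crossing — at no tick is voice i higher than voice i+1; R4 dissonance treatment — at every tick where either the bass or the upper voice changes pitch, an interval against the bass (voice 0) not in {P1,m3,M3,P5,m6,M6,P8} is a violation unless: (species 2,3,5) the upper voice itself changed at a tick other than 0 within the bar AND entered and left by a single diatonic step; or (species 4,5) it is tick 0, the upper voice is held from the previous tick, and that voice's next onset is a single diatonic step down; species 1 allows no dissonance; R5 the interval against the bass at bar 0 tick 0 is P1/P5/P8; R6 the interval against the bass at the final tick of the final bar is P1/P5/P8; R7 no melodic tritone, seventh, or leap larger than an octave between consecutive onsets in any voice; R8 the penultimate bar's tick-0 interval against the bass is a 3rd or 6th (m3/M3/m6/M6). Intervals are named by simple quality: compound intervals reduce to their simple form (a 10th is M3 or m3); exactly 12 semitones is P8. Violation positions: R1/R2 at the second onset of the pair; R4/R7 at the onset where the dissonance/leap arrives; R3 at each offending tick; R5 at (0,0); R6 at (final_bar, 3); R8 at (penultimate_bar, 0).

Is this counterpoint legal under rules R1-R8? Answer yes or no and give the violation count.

No (15 violations)

bar 0: v0=C3 v1=C4 v2=G4 (P5)
bar 1: v0=D3 v1=F3 v2=C4 (m7)
bar 2: v0=C3 v1=A3 v2=B3 (M7)
bar 3: v0=A2 v1=E4 v2=G3 (m7)
bar 4: v0=G2 v1=D3 v2=B3 (M3)
bar 5: v0=E2 v1=C3 v2=G3 (m3)
bar 6: v0=B2 v1=G3 v2=D4 (m3)
bar 7: v0=C3 v1=C4 v2=G4 (P5)
  R1 @ bar1.0: C4/G4 P5 -> F3/C4 P5 similar
  R4 @ bar1.0: D3/C4 m7 untreated
  R4 @ bar2.0: C3/B3 M7 untreated
  R3 @ bar3.0: E4 above G3
  R4 @ bar3.0: A2/G3 m7 untreated
  R3 @ bar3.1: E4 above G3
  R3 @ bar3.2: E4 above G3
  R3 @ bar3.3: E4 above G3
  R1 @ bar4.0: A2/E4 P5 -> G2/D3 P5 similar
  R7 @ bar4.0: E4->D3 leap 14st
  R2 @ bar5.0: D3/B3 M6 -> C3/G3 P5 similar
  R1 @ bar6.0: C3/G3 P5 -> G3/D4 P5 similar
  R1 @ bar7.0: G3/D4 P5 -> C4/G4 P5 similar
  R2 @ bar7.0: B2/G3 m6 -> C3/C4 P8 similar
  R2 @ bar7.0: B2/D4 m3 -> C3/G4 P5 similar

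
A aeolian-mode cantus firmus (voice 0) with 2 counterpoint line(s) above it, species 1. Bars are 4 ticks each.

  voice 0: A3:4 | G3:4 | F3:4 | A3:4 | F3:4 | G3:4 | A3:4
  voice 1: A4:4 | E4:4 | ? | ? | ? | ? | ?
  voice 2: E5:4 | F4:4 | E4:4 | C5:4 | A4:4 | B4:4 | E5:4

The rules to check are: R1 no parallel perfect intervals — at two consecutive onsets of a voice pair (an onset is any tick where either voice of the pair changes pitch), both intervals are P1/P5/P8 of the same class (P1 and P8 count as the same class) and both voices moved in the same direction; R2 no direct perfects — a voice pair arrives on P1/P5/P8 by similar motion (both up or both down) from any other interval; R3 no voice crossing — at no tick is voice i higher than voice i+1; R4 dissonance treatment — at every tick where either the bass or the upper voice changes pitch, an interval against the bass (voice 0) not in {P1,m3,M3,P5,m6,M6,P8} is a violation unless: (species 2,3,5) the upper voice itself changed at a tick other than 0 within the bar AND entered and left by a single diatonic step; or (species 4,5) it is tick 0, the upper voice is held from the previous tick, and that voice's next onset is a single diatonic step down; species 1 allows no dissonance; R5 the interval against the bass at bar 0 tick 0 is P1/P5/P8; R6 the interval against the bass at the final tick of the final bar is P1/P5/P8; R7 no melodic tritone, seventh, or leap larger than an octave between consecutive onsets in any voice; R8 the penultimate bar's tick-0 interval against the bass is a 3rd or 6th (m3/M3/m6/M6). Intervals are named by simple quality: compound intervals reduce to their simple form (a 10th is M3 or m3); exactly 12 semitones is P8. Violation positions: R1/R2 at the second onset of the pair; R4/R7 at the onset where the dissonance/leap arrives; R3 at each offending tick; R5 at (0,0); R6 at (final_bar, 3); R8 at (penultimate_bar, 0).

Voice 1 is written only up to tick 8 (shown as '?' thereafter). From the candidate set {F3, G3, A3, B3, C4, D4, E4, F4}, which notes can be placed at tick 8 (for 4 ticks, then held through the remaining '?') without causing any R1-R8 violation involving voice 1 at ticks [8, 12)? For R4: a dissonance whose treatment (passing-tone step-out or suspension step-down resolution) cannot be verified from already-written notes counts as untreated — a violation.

{D4}

F3: violates R2,R7
G3: violates R4
A3: violates R2
B3: violates R4
C4: violates R2
D4: legal
E4: violates R4
F4: violates R3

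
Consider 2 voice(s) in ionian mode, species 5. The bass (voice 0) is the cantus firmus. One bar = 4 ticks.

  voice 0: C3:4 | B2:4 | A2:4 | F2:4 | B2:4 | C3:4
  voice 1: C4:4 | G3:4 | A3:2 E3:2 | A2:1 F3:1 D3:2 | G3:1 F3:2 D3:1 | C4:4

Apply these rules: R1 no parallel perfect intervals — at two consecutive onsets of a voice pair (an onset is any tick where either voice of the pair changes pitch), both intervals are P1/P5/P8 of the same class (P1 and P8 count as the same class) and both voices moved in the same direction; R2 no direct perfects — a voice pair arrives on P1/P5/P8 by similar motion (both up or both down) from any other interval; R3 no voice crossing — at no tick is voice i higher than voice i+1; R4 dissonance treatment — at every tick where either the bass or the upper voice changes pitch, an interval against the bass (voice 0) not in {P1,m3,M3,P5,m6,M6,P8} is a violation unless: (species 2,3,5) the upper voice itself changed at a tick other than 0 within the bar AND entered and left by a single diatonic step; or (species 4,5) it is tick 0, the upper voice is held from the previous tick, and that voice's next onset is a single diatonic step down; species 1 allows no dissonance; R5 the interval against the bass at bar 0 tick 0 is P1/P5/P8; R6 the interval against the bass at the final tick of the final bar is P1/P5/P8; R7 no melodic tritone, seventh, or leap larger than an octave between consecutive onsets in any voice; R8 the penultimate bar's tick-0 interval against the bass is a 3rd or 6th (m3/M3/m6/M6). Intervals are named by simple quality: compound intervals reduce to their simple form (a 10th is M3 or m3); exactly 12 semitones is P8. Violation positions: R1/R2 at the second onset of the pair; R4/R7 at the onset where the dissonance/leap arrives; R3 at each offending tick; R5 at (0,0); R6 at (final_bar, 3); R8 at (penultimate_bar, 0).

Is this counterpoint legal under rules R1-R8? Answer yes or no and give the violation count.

No (4 violations)

bar 0: v0=C3 v1=C4 (P8)
bar 1: v0=B2 v1=G3 (m6)
bar 2: v0=A2 v1=A3 (P8)
bar 3: v0=F2 v1=A2 (M3)
bar 4: v0=B2 v1=G3 (m6)
bar 5: v0=C3 v1=C4 (P8)
  R7 @ bar4.0: F2->B2 leap 6st
  R4 @ bar4.1: B2/F3 TT untreated
  R2 @ bar5.0: B2/D3 m3 -> C3/C4 P8 similar
  R7 @ bar5.0: D3->C4 leap 10st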